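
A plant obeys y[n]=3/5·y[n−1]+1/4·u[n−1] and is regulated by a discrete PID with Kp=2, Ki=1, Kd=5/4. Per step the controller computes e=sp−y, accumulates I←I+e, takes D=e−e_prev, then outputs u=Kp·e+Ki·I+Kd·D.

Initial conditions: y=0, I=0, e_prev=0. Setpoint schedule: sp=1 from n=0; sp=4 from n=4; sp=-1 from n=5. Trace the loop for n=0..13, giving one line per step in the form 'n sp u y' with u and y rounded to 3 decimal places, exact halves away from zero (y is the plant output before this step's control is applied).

0 1 4.250 0.000
1 1 -0.516 1.063
2 1 3.104 0.509
3 1 0.470 1.081
4 4 15.193 0.766
5 -1 -21.807 4.258
6 -1 13.958 -2.897
7 -1 -12.844 1.751
8 -1 6.839 -2.160
9 -1 -7.829 0.414
10 -1 2.996 -1.709
11 -1 -5.037 -0.276
12 -1 0.912 -1.425
13 -1 -3.490 -0.627

(exact arithmetic carried between steps; '≈' marks a value shown rounded to 6 d.p. or computed from one; I and e_prev carry over from the previous line; the table rounds u and y to 3 d.p., halves away from zero)
n=0: y=0, sp=1, e=sp−y=1; I=1, D=e−e_prev=1; u=2·1+1·1+5/4·1=4.25; next y=3/5·0+1/4·4.25=1.0625
n=1: y=1.0625, sp=1, e=sp−y=-0.0625; I=0.9375, D=e−e_prev=-1.0625; u=2·(-0.0625)+1·0.9375+5/4·(-1.0625)=-0.515625; next y=3/5·1.0625+1/4·(-0.515625)≈0.508594
n=2: y≈0.508594, sp=1, e=sp−y≈0.491406; I≈1.428906, D=e−e_prev≈0.553906; u=2·0.491406+1·1.428906+5/4·0.553906≈3.104102; next y=3/5·0.508594+1/4·3.104102≈1.081182
n=3: y≈1.081182, sp=1, e=sp−y≈-0.081182; I≈1.347725, D=e−e_prev≈-0.572588; u=2·(-0.081182)+1·1.347725+5/4·(-0.572588)≈0.469626; next y=3/5·1.081182+1/4·0.469626≈0.766116
n=4: y≈0.766116, sp=4, e=sp−y≈3.233884; I≈4.581609, D=e−e_prev≈3.315066; u=2·3.233884+1·4.581609+5/4·3.315066≈15.193210; next y=3/5·0.766116+1/4·15.193210≈4.257972
n=5: y≈4.257972, sp=-1, e=sp−y≈-5.257972; I≈-0.676363, D=e−e_prev≈-8.491856; u=2·(-5.257972)+1·(-0.676363)+5/4·(-8.491856)≈-21.807127; next y=3/5·4.257972+1/4·(-21.807127)≈-2.896999
n=6: y≈-2.896999, sp=-1, e=sp−y≈1.896999; I≈1.220636, D=e−e_prev≈7.154971; u=2·1.896999+1·1.220636+5/4·7.154971≈13.958346; next y=3/5·(-2.896999)+1/4·13.958346≈1.751387
n=7: y≈1.751387, sp=-1, e=sp−y≈-2.751387; I≈-1.530752, D=e−e_prev≈-4.648386; u=2·(-2.751387)+1·(-1.530752)+5/4·(-4.648386)≈-12.844009; next y=3/5·1.751387+1/4·(-12.844009)≈-2.160170
n=8: y≈-2.160170, sp=-1, e=sp−y≈1.160170; I≈-0.370582, D=e−e_prev≈3.911557; u=2·1.160170+1·(-0.370582)+5/4·3.911557≈6.839204; next y=3/5·(-2.160170)+1/4·6.839204≈0.413699
n=9: y≈0.413699, sp=-1, e=sp−y≈-1.413699; I≈-1.784281, D=e−e_prev≈-2.573869; u=2·(-1.413699)+1·(-1.784281)+5/4·(-2.573869)≈-7.829016; next y=3/5·0.413699+1/4·(-7.829016)≈-1.709034
n=10: y≈-1.709034, sp=-1, e=sp−y≈0.709034; I≈-1.075247, D=e−e_prev≈2.122734; u=2·0.709034+1·(-1.075247)+5/4·2.122734≈2.996239; next y=3/5·(-1.709034)+1/4·2.996239≈-0.276361
n=11: y≈-0.276361, sp=-1, e=sp−y≈-0.723639; I≈-1.798886, D=e−e_prev≈-1.432674; u=2·(-0.723639)+1·(-1.798886)+5/4·(-1.432674)≈-5.037006; next y=3/5·(-0.276361)+1/4·(-5.037006)≈-1.425068
n=12: y≈-1.425068, sp=-1, e=sp−y≈0.425068; I≈-1.373818, D=e−e_prev≈1.148707; u=2·0.425068+1·(-1.373818)+5/4·1.148707≈0.912202; next y=3/5·(-1.425068)+1/4·0.912202≈-0.626990
n=13: y≈-0.626990, sp=-1, e=sp−y≈-0.373010; I≈-1.746828, D=e−e_prev≈-0.798078; u=2·(-0.373010)+1·(-1.746828)+5/4·(-0.798078)≈-3.490444; next y=3/5·(-0.626990)+1/4·(-3.490444)≈-1.248805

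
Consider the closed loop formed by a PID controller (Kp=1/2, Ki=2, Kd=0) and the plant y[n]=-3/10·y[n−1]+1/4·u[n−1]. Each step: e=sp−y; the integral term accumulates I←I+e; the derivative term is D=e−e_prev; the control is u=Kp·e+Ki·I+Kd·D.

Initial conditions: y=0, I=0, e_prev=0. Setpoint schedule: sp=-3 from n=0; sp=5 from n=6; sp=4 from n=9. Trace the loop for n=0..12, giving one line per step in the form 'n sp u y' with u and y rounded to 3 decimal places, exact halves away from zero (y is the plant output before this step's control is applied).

(exact arithmetic carried between steps; '≈' marks a value shown rounded to 6 d.p. or computed from one; I and e_prev carry over from the previous line; the table rounds u and y to 3 d.p., halves away from zero)
n=0: y=0, sp=-3, e=sp−y=-3; I=-3, D=e−e_prev=-3; u=1/2·(-3)+2·(-3)+0·(-3)=-7.5; next y=-3/10·0+1/4·(-7.5)=-1.875
n=1: y=-1.875, sp=-3, e=sp−y=-1.125; I=-4.125, D=e−e_prev=1.875; u=1/2·(-1.125)+2·(-4.125)+0·1.875=-8.8125; next y=-3/10·(-1.875)+1/4·(-8.8125)=-1.640625
n=2: y=-1.640625, sp=-3, e=sp−y=-1.359375; I=-5.484375, D=e−e_prev=-0.234375; u=1/2·(-1.359375)+2·(-5.484375)+0·(-0.234375)≈-11.648438; next y=-3/10·(-1.640625)+1/4·(-11.648438)≈-2.419922
n=3: y≈-2.419922, sp=-3, e=sp−y≈-0.580078; I≈-6.064453, D=e−e_prev≈0.779297; u=1/2·(-0.580078)+2·(-6.064453)+0·0.779297≈-12.418945; next y=-3/10·(-2.419922)+1/4·(-12.418945)≈-2.378760
n=4: y≈-2.378760, sp=-3, e=sp−y≈-0.621240; I≈-6.685693, D=e−e_prev≈-0.041162; u=1/2·(-0.621240)+2·(-6.685693)+0·(-0.041162)≈-13.682007; next y=-3/10·(-2.378760)+1/4·(-13.682007)≈-2.706874
n=5: y≈-2.706874, sp=-3, e=sp−y≈-0.293126; I≈-6.978820, D=e−e_prev≈0.328114; u=1/2·(-0.293126)+2·(-6.978820)+0·0.328114≈-14.104202; next y=-3/10·(-2.706874)+1/4·(-14.104202)≈-2.713988
n=6: y≈-2.713988, sp=5, e=sp−y≈7.713988; I≈0.735169, D=e−e_prev≈8.007115; u=1/2·7.713988+2·0.735169+0·8.007115≈5.327332; next y=-3/10·(-2.713988)+1/4·5.327332≈2.146030
n=7: y≈2.146030, sp=5, e=sp−y≈2.853970; I≈3.589139, D=e−e_prev≈-4.860018; u=1/2·2.853970+2·3.589139+0·(-4.860018)≈8.605264; next y=-3/10·2.146030+1/4·8.605264≈1.507507
n=8: y≈1.507507, sp=5, e=sp−y≈3.492493; I≈7.081632, D=e−e_prev≈0.638522; u=1/2·3.492493+2·7.081632+0·0.638522≈15.909511; next y=-3/10·1.507507+1/4·15.909511≈3.525126
n=9: y≈3.525126, sp=4, e=sp−y≈0.474874; I≈7.556507, D=e−e_prev≈-3.017618; u=1/2·0.474874+2·7.556507+0·(-3.017618)≈15.350450; next y=-3/10·3.525126+1/4·15.350450≈2.780075
n=10: y≈2.780075, sp=4, e=sp−y≈1.219925; I≈8.776432, D=e−e_prev≈0.745051; u=1/2·1.219925+2·8.776432+0·0.745051≈18.162826; next y=-3/10·2.780075+1/4·18.162826≈3.706684
n=11: y≈3.706684, sp=4, e=sp−y≈0.293316; I≈9.069748, D=e−e_prev≈-0.926609; u=1/2·0.293316+2·9.069748+0·(-0.926609)≈18.286153; next y=-3/10·3.706684+1/4·18.286153≈3.459533
n=12: y≈3.459533, sp=4, e=sp−y≈0.540467; I≈9.610215, D=e−e_prev≈0.247151; u=1/2·0.540467+2·9.610215+0·0.247151≈19.490663; next y=-3/10·3.459533+1/4·19.490663≈3.834806

0 -3 -7.500 0.000
1 -3 -8.813 -1.875
2 -3 -11.648 -1.641
3 -3 -12.419 -2.420
4 -3 -13.682 -2.379
5 -3 -14.104 -2.707
6 5 5.327 -2.714
7 5 8.605 2.146
8 5 15.910 1.508
9 4 15.350 3.525
10 4 18.163 2.780
11 4 18.286 3.707
12 4 19.491 3.460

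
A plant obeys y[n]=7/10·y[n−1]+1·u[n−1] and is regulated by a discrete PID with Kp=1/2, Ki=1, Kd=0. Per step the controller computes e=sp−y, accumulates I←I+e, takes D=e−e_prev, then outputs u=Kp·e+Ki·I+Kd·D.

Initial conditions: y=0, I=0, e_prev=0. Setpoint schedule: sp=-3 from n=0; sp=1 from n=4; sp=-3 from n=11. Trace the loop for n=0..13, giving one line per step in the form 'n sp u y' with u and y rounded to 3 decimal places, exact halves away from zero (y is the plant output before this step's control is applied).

(exact arithmetic carried between steps; '≈' marks a value shown rounded to 6 d.p. or computed from one; I and e_prev carry over from the previous line; the table rounds u and y to 3 d.p., halves away from zero)
n=0: y=0, sp=-3, e=sp−y=-3; I=-3, D=e−e_prev=-3; u=1/2·(-3)+1·(-3)+0·(-3)=-4.5; next y=7/10·0+1·(-4.5)=-4.5
n=1: y=-4.5, sp=-3, e=sp−y=1.5; I=-1.5, D=e−e_prev=4.5; u=1/2·1.5+1·(-1.5)+0·4.5=-0.75; next y=7/10·(-4.5)+1·(-0.75)=-3.9
n=2: y=-3.9, sp=-3, e=sp−y=0.9; I=-0.6, D=e−e_prev=-0.6; u=1/2·0.9+1·(-0.6)+0·(-0.6)=-0.15; next y=7/10·(-3.9)+1·(-0.15)=-2.88
n=3: y=-2.88, sp=-3, e=sp−y=-0.12; I=-0.72, D=e−e_prev=-1.02; u=1/2·(-0.12)+1·(-0.72)+0·(-1.02)=-0.78; next y=7/10·(-2.88)+1·(-0.78)=-2.796
n=4: y=-2.796, sp=1, e=sp−y=3.796; I=3.076, D=e−e_prev=3.916; u=1/2·3.796+1·3.076+0·3.916=4.974; next y=7/10·(-2.796)+1·4.974=3.0168
n=5: y=3.0168, sp=1, e=sp−y=-2.0168; I=1.0592, D=e−e_prev=-5.8128; u=1/2·(-2.0168)+1·1.0592+0·(-5.8128)=0.0508; next y=7/10·3.0168+1·0.0508=2.16256
n=6: y=2.16256, sp=1, e=sp−y=-1.16256; I=-0.10336, D=e−e_prev=0.85424; u=1/2·(-1.16256)+1·(-0.10336)+0·0.85424=-0.68464; next y=7/10·2.16256+1·(-0.68464)=0.829152
n=7: y=0.829152, sp=1, e=sp−y=0.170848; I=0.067488, D=e−e_prev=1.333408; u=1/2·0.170848+1·0.067488+0·1.333408=0.152912; next y=7/10·0.829152+1·0.152912≈0.733318
n=8: y≈0.733318, sp=1, e=sp−y≈0.266682; I≈0.334170, D=e−e_prev≈0.095834; u=1/2·0.266682+1·0.334170+0·0.095834≈0.467510; next y=7/10·0.733318+1·0.467510≈0.980833
n=9: y≈0.980833, sp=1, e=sp−y≈0.019167; I≈0.353336, D=e−e_prev≈-0.247515; u=1/2·0.019167+1·0.353336+0·(-0.247515)≈0.362920; next y=7/10·0.980833+1·0.362920≈1.049503
n=10: y≈1.049503, sp=1, e=sp−y≈-0.049503; I≈0.303833, D=e−e_prev≈-0.068670; u=1/2·(-0.049503)+1·0.303833+0·(-0.068670)≈0.279082; next y=7/10·1.049503+1·0.279082≈1.013734
n=11: y≈1.013734, sp=-3, e=sp−y≈-4.013734; I≈-3.709901, D=e−e_prev≈-3.964231; u=1/2·(-4.013734)+1·(-3.709901)+0·(-3.964231)≈-5.716768; next y=7/10·1.013734+1·(-5.716768)≈-5.007154
n=12: y≈-5.007154, sp=-3, e=sp−y≈2.007154; I≈-1.702747, D=e−e_prev≈6.020888; u=1/2·2.007154+1·(-1.702747)+0·6.020888≈-0.699170; next y=7/10·(-5.007154)+1·(-0.699170)≈-4.204178
n=13: y≈-4.204178, sp=-3, e=sp−y≈1.204178; I≈-0.498569, D=e−e_prev≈-0.802976; u=1/2·1.204178+1·(-0.498569)+0·(-0.802976)≈0.103520; next y=7/10·(-4.204178)+1·0.103520≈-2.839405

0 -3 -4.500 0.000
1 -3 -0.750 -4.500
2 -3 -0.150 -3.900
3 -3 -0.780 -2.880
4 1 4.974 -2.796
5 1 0.051 3.017
6 1 -0.685 2.163
7 1 0.153 0.829
8 1 0.468 0.733
9 1 0.363 0.981
10 1 0.279 1.050
11 -3 -5.717 1.014
12 -3 -0.699 -5.007
13 -3 0.104 -4.204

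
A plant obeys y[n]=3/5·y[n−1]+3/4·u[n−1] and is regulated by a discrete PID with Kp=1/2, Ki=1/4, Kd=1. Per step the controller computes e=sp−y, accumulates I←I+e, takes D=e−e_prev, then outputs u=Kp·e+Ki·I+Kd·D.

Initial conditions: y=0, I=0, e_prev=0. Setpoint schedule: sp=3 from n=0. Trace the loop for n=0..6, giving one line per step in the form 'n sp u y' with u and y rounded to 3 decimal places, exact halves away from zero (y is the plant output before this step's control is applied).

(exact arithmetic carried between steps; '≈' marks a value shown rounded to 6 d.p. or computed from one; I and e_prev carry over from the previous line; the table rounds u and y to 3 d.p., halves away from zero)
n=0: y=0, sp=3, e=sp−y=3; I=3, D=e−e_prev=3; u=1/2·3+1/4·3+1·3=5.25; next y=3/5·0+3/4·5.25=3.9375
n=1: y=3.9375, sp=3, e=sp−y=-0.9375; I=2.0625, D=e−e_prev=-3.9375; u=1/2·(-0.9375)+1/4·2.0625+1·(-3.9375)=-3.890625; next y=3/5·3.9375+3/4·(-3.890625)≈-0.555469
n=2: y≈-0.555469, sp=3, e=sp−y≈3.555469; I≈5.617969, D=e−e_prev≈4.492969; u=1/2·3.555469+1/4·5.617969+1·4.492969≈7.675195; next y=3/5·(-0.555469)+3/4·7.675195≈5.423115
n=3: y≈5.423115, sp=3, e=sp−y≈-2.423115; I≈3.194854, D=e−e_prev≈-5.978584; u=1/2·(-2.423115)+1/4·3.194854+1·(-5.978584)≈-6.391428; next y=3/5·5.423115+3/4·(-6.391428)≈-1.539702
n=4: y≈-1.539702, sp=3, e=sp−y≈4.539702; I≈7.734556, D=e−e_prev≈6.962817; u=1/2·4.539702+1/4·7.734556+1·6.962817≈11.166307; next y=3/5·(-1.539702)+3/4·11.166307≈7.450909
n=5: y≈7.450909, sp=3, e=sp−y≈-4.450909; I≈3.283646, D=e−e_prev≈-8.990611; u=1/2·(-4.450909)+1/4·3.283646+1·(-8.990611)≈-10.395154; next y=3/5·7.450909+3/4·(-10.395154)≈-3.325820
n=6: y≈-3.325820, sp=3, e=sp−y≈6.325820; I≈9.609467, D=e−e_prev≈10.776729; u=1/2·6.325820+1/4·9.609467+1·10.776729≈16.342006; next y=3/5·(-3.325820)+3/4·16.342006≈10.261012

0 3 5.250 0.000
1 3 -3.891 3.938
2 3 7.675 -0.555
3 3 -6.391 5.423
4 3 11.166 -1.540
5 3 -10.395 7.451
6 3 16.342 -3.326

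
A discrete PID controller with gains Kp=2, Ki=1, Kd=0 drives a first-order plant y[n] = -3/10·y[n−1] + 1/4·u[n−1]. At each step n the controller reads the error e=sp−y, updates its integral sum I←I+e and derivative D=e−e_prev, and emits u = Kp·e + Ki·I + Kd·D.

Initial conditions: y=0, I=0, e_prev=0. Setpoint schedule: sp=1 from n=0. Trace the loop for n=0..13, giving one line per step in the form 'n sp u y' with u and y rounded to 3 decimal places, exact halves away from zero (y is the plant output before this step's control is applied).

(exact arithmetic carried between steps; '≈' marks a value shown rounded to 6 d.p. or computed from one; I and e_prev carry over from the previous line; the table rounds u and y to 3 d.p., halves away from zero)
n=0: y=0, sp=1, e=sp−y=1; I=1, D=e−e_prev=1; u=2·1+1·1+0·1=3; next y=-3/10·0+1/4·3=0.75
n=1: y=0.75, sp=1, e=sp−y=0.25; I=1.25, D=e−e_prev=-0.75; u=2·0.25+1·1.25+0·(-0.75)=1.75; next y=-3/10·0.75+1/4·1.75=0.2125
n=2: y=0.2125, sp=1, e=sp−y=0.7875; I=2.0375, D=e−e_prev=0.5375; u=2·0.7875+1·2.0375+0·0.5375=3.6125; next y=-3/10·0.2125+1/4·3.6125=0.839375
n=3: y=0.839375, sp=1, e=sp−y=0.160625; I=2.198125, D=e−e_prev=-0.626875; u=2·0.160625+1·2.198125+0·(-0.626875)=2.519375; next y=-3/10·0.839375+1/4·2.519375≈0.378031
n=4: y≈0.378031, sp=1, e=sp−y≈0.621969; I≈2.820094, D=e−e_prev≈0.461344; u=2·0.621969+1·2.820094+0·0.461344≈4.064031; next y=-3/10·0.378031+1/4·4.064031≈0.902598
n=5: y≈0.902598, sp=1, e=sp−y≈0.097402; I≈2.917495, D=e−e_prev≈-0.524567; u=2·0.097402+1·2.917495+0·(-0.524567)≈3.112298; next y=-3/10·0.902598+1/4·3.112298≈0.507295
n=6: y≈0.507295, sp=1, e=sp−y≈0.492705; I≈3.410200, D=e−e_prev≈0.395303; u=2·0.492705+1·3.410200+0·0.395303≈4.395610; next y=-3/10·0.507295+1/4·4.395610≈0.946714
n=7: y≈0.946714, sp=1, e=sp−y≈0.053286; I≈3.463486, D=e−e_prev≈-0.439419; u=2·0.053286+1·3.463486+0·(-0.439419)≈3.570058; next y=-3/10·0.946714+1/4·3.570058≈0.608500
n=8: y≈0.608500, sp=1, e=sp−y≈0.391500; I≈3.854986, D=e−e_prev≈0.338214; u=2·0.391500+1·3.854986+0·0.338214≈4.637985; next y=-3/10·0.608500+1/4·4.637985≈0.976946
n=9: y≈0.976946, sp=1, e=sp−y≈0.023054; I≈3.878040, D=e−e_prev≈-0.368446; u=2·0.023054+1·3.878040+0·(-0.368446)≈3.924147; next y=-3/10·0.976946+1/4·3.924147≈0.687953
n=10: y≈0.687953, sp=1, e=sp−y≈0.312047; I≈4.190087, D=e−e_prev≈0.288993; u=2·0.312047+1·4.190087+0·0.288993≈4.814181; next y=-3/10·0.687953+1/4·4.814181≈0.997159
n=11: y≈0.997159, sp=1, e=sp−y≈0.002841; I≈4.192927, D=e−e_prev≈-0.309206; u=2·0.002841+1·4.192927+0·(-0.309206)≈4.198609; next y=-3/10·0.997159+1/4·4.198609≈0.750504
n=12: y≈0.750504, sp=1, e=sp−y≈0.249496; I≈4.442423, D=e−e_prev≈0.246655; u=2·0.249496+1·4.442423+0·0.246655≈4.941414; next y=-3/10·0.750504+1/4·4.941414≈1.010202
n=13: y≈1.010202, sp=1, e=sp−y≈-0.010202; I≈4.432221, D=e−e_prev≈-0.259698; u=2·(-0.010202)+1·4.432221+0·(-0.259698)≈4.411816; next y=-3/10·1.010202+1/4·4.411816≈0.799893

0 1 3.000 0.000
1 1 1.750 0.750
2 1 3.613 0.213
3 1 2.519 0.839
4 1 4.064 0.378
5 1 3.112 0.903
6 1 4.396 0.507
7 1 3.570 0.947
8 1 4.638 0.609
9 1 3.924 0.977
10 1 4.814 0.688
11 1 4.199 0.997
12 1 4.941 0.751
13 1 4.412 1.010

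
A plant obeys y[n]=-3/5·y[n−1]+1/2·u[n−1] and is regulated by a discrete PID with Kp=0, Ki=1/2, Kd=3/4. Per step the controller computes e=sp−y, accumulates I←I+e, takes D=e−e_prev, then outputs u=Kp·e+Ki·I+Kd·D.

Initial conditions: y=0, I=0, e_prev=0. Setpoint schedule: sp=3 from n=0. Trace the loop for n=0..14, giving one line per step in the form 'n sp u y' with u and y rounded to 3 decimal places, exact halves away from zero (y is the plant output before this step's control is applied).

(exact arithmetic carried between steps; '≈' marks a value shown rounded to 6 d.p. or computed from one; I and e_prev carry over from the previous line; the table rounds u and y to 3 d.p., halves away from zero)
n=0: y=0, sp=3, e=sp−y=3; I=3, D=e−e_prev=3; u=0·3+1/2·3+3/4·3=3.75; next y=-3/5·0+1/2·3.75=1.875
n=1: y=1.875, sp=3, e=sp−y=1.125; I=4.125, D=e−e_prev=-1.875; u=0·1.125+1/2·4.125+3/4·(-1.875)=0.65625; next y=-3/5·1.875+1/2·0.65625=-0.796875
n=2: y=-0.796875, sp=3, e=sp−y=3.796875; I=7.921875, D=e−e_prev=2.671875; u=0·3.796875+1/2·7.921875+3/4·2.671875≈5.964844; next y=-3/5·(-0.796875)+1/2·5.964844≈3.460547
n=3: y≈3.460547, sp=3, e=sp−y≈-0.460547; I≈7.461328, D=e−e_prev≈-4.257422; u=0·(-0.460547)+1/2·7.461328+3/4·(-4.257422)≈0.537598; next y=-3/5·3.460547+1/2·0.537598≈-1.807529
n=4: y≈-1.807529, sp=3, e=sp−y≈4.807529; I≈12.268857, D=e−e_prev≈5.268076; u=0·4.807529+1/2·12.268857+3/4·5.268076≈10.085486; next y=-3/5·(-1.807529)+1/2·10.085486≈6.127260
n=5: y≈6.127260, sp=3, e=sp−y≈-3.127260; I≈9.141597, D=e−e_prev≈-7.934790; u=0·(-3.127260)+1/2·9.141597+3/4·(-7.934790)≈-1.380294; next y=-3/5·6.127260+1/2·(-1.380294)≈-4.366503
n=6: y≈-4.366503, sp=3, e=sp−y≈7.366503; I≈16.508100, D=e−e_prev≈10.493764; u=0·7.366503+1/2·16.508100+3/4·10.493764≈16.124373; next y=-3/5·(-4.366503)+1/2·16.124373≈10.682088
n=7: y≈10.682088, sp=3, e=sp−y≈-7.682088; I≈8.826012, D=e−e_prev≈-15.048592; u=0·(-7.682088)+1/2·8.826012+3/4·(-15.048592)≈-6.873438; next y=-3/5·10.682088+1/2·(-6.873438)≈-9.845972
n=8: y≈-9.845972, sp=3, e=sp−y≈12.845972; I≈21.671984, D=e−e_prev≈20.528060; u=0·12.845972+1/2·21.671984+3/4·20.528060≈26.232037; next y=-3/5·(-9.845972)+1/2·26.232037≈19.023602
n=9: y≈19.023602, sp=3, e=sp−y≈-16.023602; I≈5.648382, D=e−e_prev≈-28.869574; u=0·(-16.023602)+1/2·5.648382+3/4·(-28.869574)≈-18.827989; next y=-3/5·19.023602+1/2·(-18.827989)≈-20.828156
n=10: y≈-20.828156, sp=3, e=sp−y≈23.828156; I≈29.476538, D=e−e_prev≈39.851757; u=0·23.828156+1/2·29.476538+3/4·39.851757≈44.627087; next y=-3/5·(-20.828156)+1/2·44.627087≈34.810437
n=11: y≈34.810437, sp=3, e=sp−y≈-31.810437; I≈-2.333899, D=e−e_prev≈-55.638593; u=0·(-31.810437)+1/2·(-2.333899)+3/4·(-55.638593)≈-42.895894; next y=-3/5·34.810437+1/2·(-42.895894)≈-42.334209
n=12: y≈-42.334209, sp=3, e=sp−y≈45.334209; I≈43.000310, D=e−e_prev≈77.144646; u=0·45.334209+1/2·43.000310+3/4·77.144646≈79.358639; next y=-3/5·(-42.334209)+1/2·79.358639≈65.079845
n=13: y≈65.079845, sp=3, e=sp−y≈-62.079845; I≈-19.079535, D=e−e_prev≈-107.414054; u=0·(-62.079845)+1/2·(-19.079535)+3/4·(-107.414054)≈-90.100308; next y=-3/5·65.079845+1/2·(-90.100308)≈-84.098061
n=14: y≈-84.098061, sp=3, e=sp−y≈87.098061; I≈68.018526, D=e−e_prev≈149.177906; u=0·87.098061+1/2·68.018526+3/4·149.177906≈145.892693; next y=-3/5·(-84.098061)+1/2·145.892693≈123.405183

0 3 3.750 0.000
1 3 0.656 1.875
2 3 5.965 -0.797
3 3 0.538 3.461
4 3 10.085 -1.808
5 3 -1.380 6.127
6 3 16.124 -4.367
7 3 -6.873 10.682
8 3 26.232 -9.846
9 3 -18.828 19.024
10 3 44.627 -20.828
11 3 -42.896 34.810
12 3 79.359 -42.334
13 3 -90.100 65.080
14 3 145.893 -84.098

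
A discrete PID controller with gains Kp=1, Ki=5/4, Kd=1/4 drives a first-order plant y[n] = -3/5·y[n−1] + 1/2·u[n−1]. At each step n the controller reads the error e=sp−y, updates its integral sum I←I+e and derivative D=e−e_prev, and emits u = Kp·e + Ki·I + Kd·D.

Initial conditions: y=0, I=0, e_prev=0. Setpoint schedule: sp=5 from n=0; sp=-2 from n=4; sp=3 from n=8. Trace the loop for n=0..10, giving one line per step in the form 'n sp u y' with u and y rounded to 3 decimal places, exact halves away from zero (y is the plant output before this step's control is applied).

0 5 12.500 0.000
1 5 1.875 6.250
2 5 24.531 -2.813
3 5 -9.883 13.953
4 -2 33.783 -13.313
5 -2 -52.624 24.880
6 -2 88.623 -41.240
7 -2 -154.595 69.055
8 3 266.125 -118.731
9 3 -437.487 204.301
10 3 755.706 -341.324

(exact arithmetic carried between steps; '≈' marks a value shown rounded to 6 d.p. or computed from one; I and e_prev carry over from the previous line; the table rounds u and y to 3 d.p., halves away from zero)
n=0: y=0, sp=5, e=sp−y=5; I=5, D=e−e_prev=5; u=1·5+5/4·5+1/4·5=12.5; next y=-3/5·0+1/2·12.5=6.25
n=1: y=6.25, sp=5, e=sp−y=-1.25; I=3.75, D=e−e_prev=-6.25; u=1·(-1.25)+5/4·3.75+1/4·(-6.25)=1.875; next y=-3/5·6.25+1/2·1.875=-2.8125
n=2: y=-2.8125, sp=5, e=sp−y=7.8125; I=11.5625, D=e−e_prev=9.0625; u=1·7.8125+5/4·11.5625+1/4·9.0625=24.53125; next y=-3/5·(-2.8125)+1/2·24.53125=13.953125
n=3: y=13.953125, sp=5, e=sp−y=-8.953125; I=2.609375, D=e−e_prev=-16.765625; u=1·(-8.953125)+5/4·2.609375+1/4·(-16.765625)≈-9.882813; next y=-3/5·13.953125+1/2·(-9.882813)≈-13.313281
n=4: y≈-13.313281, sp=-2, e=sp−y≈11.313281; I≈13.922656, D=e−e_prev≈20.266406; u=1·11.313281+5/4·13.922656+1/4·20.266406≈33.783203; next y=-3/5·(-13.313281)+1/2·33.783203≈24.879570
n=5: y≈24.879570, sp=-2, e=sp−y≈-26.879570; I≈-12.956914, D=e−e_prev≈-38.192852; u=1·(-26.879570)+5/4·(-12.956914)+1/4·(-38.192852)≈-52.623926; next y=-3/5·24.879570+1/2·(-52.623926)≈-41.239705
n=6: y≈-41.239705, sp=-2, e=sp−y≈39.239705; I≈26.282791, D=e−e_prev≈66.119275; u=1·39.239705+5/4·26.282791+1/4·66.119275≈88.623013; next y=-3/5·(-41.239705)+1/2·88.623013≈69.055329
n=7: y≈69.055329, sp=-2, e=sp−y≈-71.055329; I≈-44.772538, D=e−e_prev≈-110.295034; u=1·(-71.055329)+5/4·(-44.772538)+1/4·(-110.295034)≈-154.594761; next y=-3/5·69.055329+1/2·(-154.594761)≈-118.730578
n=8: y≈-118.730578, sp=3, e=sp−y≈121.730578; I≈76.958040, D=e−e_prev≈192.785908; u=1·121.730578+5/4·76.958040+1/4·192.785908≈266.124605; next y=-3/5·(-118.730578)+1/2·266.124605≈204.300649
n=9: y≈204.300649, sp=3, e=sp−y≈-201.300649; I≈-124.342609, D=e−e_prev≈-323.031227; u=1·(-201.300649)+5/4·(-124.342609)+1/4·(-323.031227)≈-437.486718; next y=-3/5·204.300649+1/2·(-437.486718)≈-341.323748
n=10: y≈-341.323748, sp=3, e=sp−y≈344.323748; I≈219.981139, D=e−e_prev≈545.624398; u=1·344.323748+5/4·219.981139+1/4·545.624398≈755.706272; next y=-3/5·(-341.323748)+1/2·755.706272≈582.647385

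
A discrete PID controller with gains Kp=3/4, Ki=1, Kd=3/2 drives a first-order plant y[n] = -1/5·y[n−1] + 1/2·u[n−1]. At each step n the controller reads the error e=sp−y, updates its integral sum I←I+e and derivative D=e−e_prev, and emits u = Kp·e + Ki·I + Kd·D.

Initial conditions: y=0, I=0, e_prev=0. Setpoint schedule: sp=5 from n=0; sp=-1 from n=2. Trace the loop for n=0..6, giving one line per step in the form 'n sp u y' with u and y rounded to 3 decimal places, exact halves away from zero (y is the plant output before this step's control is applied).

(exact arithmetic carried between steps; '≈' marks a value shown rounded to 6 d.p. or computed from one; I and e_prev carry over from the previous line; the table rounds u and y to 3 d.p., halves away from zero)
n=0: y=0, sp=5, e=sp−y=5; I=5, D=e−e_prev=5; u=3/4·5+1·5+3/2·5=16.25; next y=-1/5·0+1/2·16.25=8.125
n=1: y=8.125, sp=5, e=sp−y=-3.125; I=1.875, D=e−e_prev=-8.125; u=3/4·(-3.125)+1·1.875+3/2·(-8.125)=-12.65625; next y=-1/5·8.125+1/2·(-12.65625)=-7.953125
n=2: y=-7.953125, sp=-1, e=sp−y=6.953125; I=8.828125, D=e−e_prev=10.078125; u=3/4·6.953125+1·8.828125+3/2·10.078125≈29.160156; next y=-1/5·(-7.953125)+1/2·29.160156≈16.170703
n=3: y≈16.170703, sp=-1, e=sp−y≈-17.170703; I≈-8.342578, D=e−e_prev≈-24.123828; u=3/4·(-17.170703)+1·(-8.342578)+3/2·(-24.123828)≈-57.406348; next y=-1/5·16.170703+1/2·(-57.406348)≈-31.937314
n=4: y≈-31.937314, sp=-1, e=sp−y≈30.937314; I≈22.594736, D=e−e_prev≈48.108018; u=3/4·30.937314+1·22.594736+3/2·48.108018≈117.959749; next y=-1/5·(-31.937314)+1/2·117.959749≈65.367337
n=5: y≈65.367337, sp=-1, e=sp−y≈-66.367337; I≈-43.772601, D=e−e_prev≈-97.304652; u=3/4·(-66.367337)+1·(-43.772601)+3/2·(-97.304652)≈-239.505081; next y=-1/5·65.367337+1/2·(-239.505081)≈-132.826008
n=6: y≈-132.826008, sp=-1, e=sp−y≈131.826008; I≈88.053407, D=e−e_prev≈198.193345; u=3/4·131.826008+1·88.053407+3/2·198.193345≈484.212931; next y=-1/5·(-132.826008)+1/2·484.212931≈268.671667

0 5 16.250 0.000
1 5 -12.656 8.125
2 -1 29.160 -7.953
3 -1 -57.406 16.171
4 -1 117.960 -31.937
5 -1 -239.505 65.367
6 -1 484.213 -132.826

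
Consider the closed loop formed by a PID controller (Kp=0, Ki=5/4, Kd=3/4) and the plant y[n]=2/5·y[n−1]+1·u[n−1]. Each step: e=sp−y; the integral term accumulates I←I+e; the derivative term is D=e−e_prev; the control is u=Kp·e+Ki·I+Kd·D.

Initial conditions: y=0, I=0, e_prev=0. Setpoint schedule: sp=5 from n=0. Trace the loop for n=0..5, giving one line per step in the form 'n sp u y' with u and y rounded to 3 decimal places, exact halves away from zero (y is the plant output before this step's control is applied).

(exact arithmetic carried between steps; '≈' marks a value shown rounded to 6 d.p. or computed from one; I and e_prev carry over from the previous line; the table rounds u and y to 3 d.p., halves away from zero)
n=0: y=0, sp=5, e=sp−y=5; I=5, D=e−e_prev=5; u=0·5+5/4·5+3/4·5=10; next y=2/5·0+1·10=10
n=1: y=10, sp=5, e=sp−y=-5; I=0, D=e−e_prev=-10; u=0·(-5)+5/4·0+3/4·(-10)=-7.5; next y=2/5·10+1·(-7.5)=-3.5
n=2: y=-3.5, sp=5, e=sp−y=8.5; I=8.5, D=e−e_prev=13.5; u=0·8.5+5/4·8.5+3/4·13.5=20.75; next y=2/5·(-3.5)+1·20.75=19.35
n=3: y=19.35, sp=5, e=sp−y=-14.35; I=-5.85, D=e−e_prev=-22.85; u=0·(-14.35)+5/4·(-5.85)+3/4·(-22.85)=-24.45; next y=2/5·19.35+1·(-24.45)=-16.71
n=4: y=-16.71, sp=5, e=sp−y=21.71; I=15.86, D=e−e_prev=36.06; u=0·21.71+5/4·15.86+3/4·36.06=46.87; next y=2/5·(-16.71)+1·46.87=40.186
n=5: y=40.186, sp=5, e=sp−y=-35.186; I=-19.326, D=e−e_prev=-56.896; u=0·(-35.186)+5/4·(-19.326)+3/4·(-56.896)=-66.8295; next y=2/5·40.186+1·(-66.8295)=-50.7551

0 5 10.000 0.000
1 5 -7.500 10.000
2 5 20.750 -3.500
3 5 -24.450 19.350
4 5 46.870 -16.710
5 5 -66.830 40.186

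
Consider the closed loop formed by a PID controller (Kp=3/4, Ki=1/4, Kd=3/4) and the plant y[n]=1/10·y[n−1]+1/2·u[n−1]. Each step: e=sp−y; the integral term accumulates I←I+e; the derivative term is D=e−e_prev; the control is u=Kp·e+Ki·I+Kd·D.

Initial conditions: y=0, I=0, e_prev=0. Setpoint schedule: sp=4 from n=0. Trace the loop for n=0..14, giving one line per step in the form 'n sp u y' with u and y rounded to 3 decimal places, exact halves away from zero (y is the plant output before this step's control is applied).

0 4 7.000 0.000
1 4 -1.125 3.500
2 4 8.122 -0.213
3 4 -1.051 4.040
4 4 9.410 -0.121
5 4 -1.105 4.693
6 4 10.691 -0.083
7 4 -1.356 5.337
8 4 11.968 -0.144
9 4 -1.807 5.969
10 4 13.269 -0.306
11 4 -2.454 6.604
12 4 14.626 -0.567
13 4 -3.301 7.256
14 4 16.069 -0.925

(exact arithmetic carried between steps; '≈' marks a value shown rounded to 6 d.p. or computed from one; I and e_prev carry over from the previous line; the table rounds u and y to 3 d.p., halves away from zero)
n=0: y=0, sp=4, e=sp−y=4; I=4, D=e−e_prev=4; u=3/4·4+1/4·4+3/4·4=7; next y=1/10·0+1/2·7=3.5
n=1: y=3.5, sp=4, e=sp−y=0.5; I=4.5, D=e−e_prev=-3.5; u=3/4·0.5+1/4·4.5+3/4·(-3.5)=-1.125; next y=1/10·3.5+1/2·(-1.125)=-0.2125
n=2: y=-0.2125, sp=4, e=sp−y=4.2125; I=8.7125, D=e−e_prev=3.7125; u=3/4·4.2125+1/4·8.7125+3/4·3.7125=8.121875; next y=1/10·(-0.2125)+1/2·8.121875≈4.039688
n=3: y≈4.039688, sp=4, e=sp−y≈-0.039688; I≈8.672813, D=e−e_prev≈-4.252188; u=3/4·(-0.039688)+1/4·8.672813+3/4·(-4.252188)≈-1.050703; next y=1/10·4.039688+1/2·(-1.050703)≈-0.121383
n=4: y≈-0.121383, sp=4, e=sp−y≈4.121383; I≈12.794195, D=e−e_prev≈4.161070; u=3/4·4.121383+1/4·12.794195+3/4·4.161070≈9.410389; next y=1/10·(-0.121383)+1/2·9.410389≈4.693056
n=5: y≈4.693056, sp=4, e=sp−y≈-0.693056; I≈12.101139, D=e−e_prev≈-4.814439; u=3/4·(-0.693056)+1/4·12.101139+3/4·(-4.814439)≈-1.105336; next y=1/10·4.693056+1/2·(-1.105336)≈-0.083363
n=6: y≈-0.083363, sp=4, e=sp−y≈4.083363; I≈16.184502, D=e−e_prev≈4.776419; u=3/4·4.083363+1/4·16.184502+3/4·4.776419≈10.690961; next y=1/10·(-0.083363)+1/2·10.690961≈5.337144
n=7: y≈5.337144, sp=4, e=sp−y≈-1.337144; I≈14.847357, D=e−e_prev≈-5.420507; u=3/4·(-1.337144)+1/4·14.847357+3/4·(-5.420507)≈-1.356399; next y=1/10·5.337144+1/2·(-1.356399)≈-0.144485
n=8: y≈-0.144485, sp=4, e=sp−y≈4.144485; I≈18.991843, D=e−e_prev≈5.481630; u=3/4·4.144485+1/4·18.991843+3/4·5.481630≈11.967547; next y=1/10·(-0.144485)+1/2·11.967547≈5.969325
n=9: y≈5.969325, sp=4, e=sp−y≈-1.969325; I≈17.022518, D=e−e_prev≈-6.113810; u=3/4·(-1.969325)+1/4·17.022518+3/4·(-6.113810)≈-1.806722; next y=1/10·5.969325+1/2·(-1.806722)≈-0.306428
n=10: y≈-0.306428, sp=4, e=sp−y≈4.306428; I≈21.328946, D=e−e_prev≈6.275753; u=3/4·4.306428+1/4·21.328946+3/4·6.275753≈13.268873; next y=1/10·(-0.306428)+1/2·13.268873≈6.603794
n=11: y≈6.603794, sp=4, e=sp−y≈-2.603794; I≈18.725153, D=e−e_prev≈-6.910222; u=3/4·(-2.603794)+1/4·18.725153+3/4·(-6.910222)≈-2.454223; next y=1/10·6.603794+1/2·(-2.454223)≈-0.566732
n=12: y≈-0.566732, sp=4, e=sp−y≈4.566732; I≈23.291885, D=e−e_prev≈7.170526; u=3/4·4.566732+1/4·23.291885+3/4·7.170526≈14.625915; next y=1/10·(-0.566732)+1/2·14.625915≈7.256284
n=13: y≈7.256284, sp=4, e=sp−y≈-3.256284; I≈20.035601, D=e−e_prev≈-7.823017; u=3/4·(-3.256284)+1/4·20.035601+3/4·(-7.823017)≈-3.300575; next y=1/10·7.256284+1/2·(-3.300575)≈-0.924659
n=14: y≈-0.924659, sp=4, e=sp−y≈4.924659; I≈24.960260, D=e−e_prev≈8.180944; u=3/4·4.924659+1/4·24.960260+3/4·8.180944≈16.069267; next y=1/10·(-0.924659)+1/2·16.069267≈7.942168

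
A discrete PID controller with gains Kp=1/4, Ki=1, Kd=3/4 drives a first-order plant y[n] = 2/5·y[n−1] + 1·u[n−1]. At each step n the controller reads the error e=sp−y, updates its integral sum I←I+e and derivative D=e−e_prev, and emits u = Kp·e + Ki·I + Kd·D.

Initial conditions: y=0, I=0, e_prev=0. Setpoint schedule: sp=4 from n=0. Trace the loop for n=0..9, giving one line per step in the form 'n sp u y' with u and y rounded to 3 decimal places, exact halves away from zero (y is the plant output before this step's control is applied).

(exact arithmetic carried between steps; '≈' marks a value shown rounded to 6 d.p. or computed from one; I and e_prev carry over from the previous line; the table rounds u and y to 3 d.p., halves away from zero)
n=0: y=0, sp=4, e=sp−y=4; I=4, D=e−e_prev=4; u=1/4·4+1·4+3/4·4=8; next y=2/5·0+1·8=8
n=1: y=8, sp=4, e=sp−y=-4; I=0, D=e−e_prev=-8; u=1/4·(-4)+1·0+3/4·(-8)=-7; next y=2/5·8+1·(-7)=-3.8
n=2: y=-3.8, sp=4, e=sp−y=7.8; I=7.8, D=e−e_prev=11.8; u=1/4·7.8+1·7.8+3/4·11.8=18.6; next y=2/5·(-3.8)+1·18.6=17.08
n=3: y=17.08, sp=4, e=sp−y=-13.08; I=-5.28, D=e−e_prev=-20.88; u=1/4·(-13.08)+1·(-5.28)+3/4·(-20.88)=-24.21; next y=2/5·17.08+1·(-24.21)=-17.378
n=4: y=-17.378, sp=4, e=sp−y=21.378; I=16.098, D=e−e_prev=34.458; u=1/4·21.378+1·16.098+3/4·34.458=47.286; next y=2/5·(-17.378)+1·47.286=40.3348
n=5: y=40.3348, sp=4, e=sp−y=-36.3348; I=-20.2368, D=e−e_prev=-57.7128; u=1/4·(-36.3348)+1·(-20.2368)+3/4·(-57.7128)=-72.6051; next y=2/5·40.3348+1·(-72.6051)=-56.47118
n=6: y=-56.47118, sp=4, e=sp−y=60.47118; I=40.23438, D=e−e_prev=96.80598; u=1/4·60.47118+1·40.23438+3/4·96.80598=127.95666; next y=2/5·(-56.47118)+1·127.95666=105.368188
n=7: y=105.368188, sp=4, e=sp−y=-101.368188; I=-61.133808, D=e−e_prev=-161.839368; u=1/4·(-101.368188)+1·(-61.133808)+3/4·(-161.839368)=-207.855381; next y=2/5·105.368188+1·(-207.855381)≈-165.708106
n=8: y≈-165.708106, sp=4, e=sp−y≈169.708106; I≈108.574298, D=e−e_prev≈271.076294; u=1/4·169.708106+1·108.574298+3/4·271.076294≈354.308545; next y=2/5·(-165.708106)+1·354.308545≈288.025302
n=9: y≈288.025302, sp=4, e=sp−y≈-284.025302; I≈-175.451004, D=e−e_prev≈-453.733408; u=1/4·(-284.025302)+1·(-175.451004)+3/4·(-453.733408)≈-586.757386; next y=2/5·288.025302+1·(-586.757386)≈-471.547265

0 4 8.000 0.000
1 4 -7.000 8.000
2 4 18.600 -3.800
3 4 -24.210 17.080
4 4 47.286 -17.378
5 4 -72.605 40.335
6 4 127.957 -56.471
7 4 -207.855 105.368
8 4 354.309 -165.708
9 4 -586.757 288.025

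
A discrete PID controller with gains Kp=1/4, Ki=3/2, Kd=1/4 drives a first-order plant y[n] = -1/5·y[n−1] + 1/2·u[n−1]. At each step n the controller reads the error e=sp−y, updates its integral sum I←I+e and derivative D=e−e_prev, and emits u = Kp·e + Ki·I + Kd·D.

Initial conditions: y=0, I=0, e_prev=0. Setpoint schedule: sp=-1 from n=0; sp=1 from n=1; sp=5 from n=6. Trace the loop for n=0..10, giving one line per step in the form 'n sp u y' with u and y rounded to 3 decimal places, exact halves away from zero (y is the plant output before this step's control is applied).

(exact arithmetic carried between steps; '≈' marks a value shown rounded to 6 d.p. or computed from one; I and e_prev carry over from the previous line; the table rounds u and y to 3 d.p., halves away from zero)
n=0: y=0, sp=-1, e=sp−y=-1; I=-1, D=e−e_prev=-1; u=1/4·(-1)+3/2·(-1)+1/4·(-1)=-2; next y=-1/5·0+1/2·(-2)=-1
n=1: y=-1, sp=1, e=sp−y=2; I=1, D=e−e_prev=3; u=1/4·2+3/2·1+1/4·3=2.75; next y=-1/5·(-1)+1/2·2.75=1.575
n=2: y=1.575, sp=1, e=sp−y=-0.575; I=0.425, D=e−e_prev=-2.575; u=1/4·(-0.575)+3/2·0.425+1/4·(-2.575)=-0.15; next y=-1/5·1.575+1/2·(-0.15)=-0.39
n=3: y=-0.39, sp=1, e=sp−y=1.39; I=1.815, D=e−e_prev=1.965; u=1/4·1.39+3/2·1.815+1/4·1.965=3.56125; next y=-1/5·(-0.39)+1/2·3.56125=1.858625
n=4: y=1.858625, sp=1, e=sp−y=-0.858625; I=0.956375, D=e−e_prev=-2.248625; u=1/4·(-0.858625)+3/2·0.956375+1/4·(-2.248625)=0.65775; next y=-1/5·1.858625+1/2·0.65775=-0.04285
n=5: y=-0.04285, sp=1, e=sp−y=1.04285; I=1.999225, D=e−e_prev=1.901475; u=1/4·1.04285+3/2·1.999225+1/4·1.901475≈3.734919; next y=-1/5·(-0.04285)+1/2·3.734919≈1.876029
n=6: y≈1.876029, sp=5, e=sp−y≈3.123971; I≈5.123196, D=e−e_prev≈2.081121; u=1/4·3.123971+3/2·5.123196+1/4·2.081121≈8.986066; next y=-1/5·1.876029+1/2·8.986066≈4.117827
n=7: y≈4.117827, sp=5, e=sp−y≈0.882173; I≈6.005368, D=e−e_prev≈-2.241798; u=1/4·0.882173+3/2·6.005368+1/4·(-2.241798)≈8.668146; next y=-1/5·4.117827+1/2·8.668146≈3.510508
n=8: y≈3.510508, sp=5, e=sp−y≈1.489492; I≈7.494861, D=e−e_prev≈0.607320; u=1/4·1.489492+3/2·7.494861+1/4·0.607320≈11.766494; next y=-1/5·3.510508+1/2·11.766494≈5.181145
n=9: y≈5.181145, sp=5, e=sp−y≈-0.181145; I≈7.313715, D=e−e_prev≈-1.670638; u=1/4·(-0.181145)+3/2·7.313715+1/4·(-1.670638)≈10.507627; next y=-1/5·5.181145+1/2·10.507627≈4.217584
n=10: y≈4.217584, sp=5, e=sp−y≈0.782416; I≈8.096131, D=e−e_prev≈0.963561; u=1/4·0.782416+3/2·8.096131+1/4·0.963561≈12.580690; next y=-1/5·4.217584+1/2·12.580690≈5.446828

0 -1 -2.000 0.000
1 1 2.750 -1.000
2 1 -0.150 1.575
3 1 3.561 -0.390
4 1 0.658 1.859
5 1 3.735 -0.043
6 5 8.986 1.876
7 5 8.668 4.118
8 5 11.766 3.511
9 5 10.508 5.181
10 5 12.581 4.218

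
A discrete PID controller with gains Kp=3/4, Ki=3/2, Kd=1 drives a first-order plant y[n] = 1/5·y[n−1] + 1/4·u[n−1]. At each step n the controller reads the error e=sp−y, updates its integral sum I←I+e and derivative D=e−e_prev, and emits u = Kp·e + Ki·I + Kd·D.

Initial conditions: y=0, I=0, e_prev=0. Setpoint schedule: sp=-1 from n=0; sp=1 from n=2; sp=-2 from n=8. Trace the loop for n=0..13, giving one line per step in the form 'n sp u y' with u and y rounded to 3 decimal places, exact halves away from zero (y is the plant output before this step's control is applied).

0 -1 -3.250 0.000
1 -1 -1.109 -0.813
2 1 3.086 -0.440
3 1 -0.033 0.683
4 1 3.369 0.129
5 1 1.718 0.868
6 1 3.516 0.603
7 1 2.558 1.000
8 -2 -6.274 0.839
9 -2 -0.413 -1.401
10 -2 -6.858 -0.383
11 -2 -3.691 -1.791
12 -2 -7.070 -1.281
13 -2 -5.224 -2.024

(exact arithmetic carried between steps; '≈' marks a value shown rounded to 6 d.p. or computed from one; I and e_prev carry over from the previous line; the table rounds u and y to 3 d.p., halves away from zero)
n=0: y=0, sp=-1, e=sp−y=-1; I=-1, D=e−e_prev=-1; u=3/4·(-1)+3/2·(-1)+1·(-1)=-3.25; next y=1/5·0+1/4·(-3.25)=-0.8125
n=1: y=-0.8125, sp=-1, e=sp−y=-0.1875; I=-1.1875, D=e−e_prev=0.8125; u=3/4·(-0.1875)+3/2·(-1.1875)+1·0.8125=-1.109375; next y=1/5·(-0.8125)+1/4·(-1.109375)≈-0.439844
n=2: y≈-0.439844, sp=1, e=sp−y≈1.439844; I≈0.252344, D=e−e_prev≈1.627344; u=3/4·1.439844+3/2·0.252344+1·1.627344≈3.085742; next y=1/5·(-0.439844)+1/4·3.085742≈0.683467
n=3: y≈0.683467, sp=1, e=sp−y≈0.316533; I≈0.568877, D=e−e_prev≈-1.123311; u=3/4·0.316533+3/2·0.568877+1·(-1.123311)≈-0.032595; next y=1/5·0.683467+1/4·(-0.032595)≈0.128545
n=4: y≈0.128545, sp=1, e=sp−y≈0.871455; I≈1.440332, D=e−e_prev≈0.554922; u=3/4·0.871455+3/2·1.440332+1·0.554922≈3.369012; next y=1/5·0.128545+1/4·3.369012≈0.867962
n=5: y≈0.867962, sp=1, e=sp−y≈0.132038; I≈1.572370, D=e−e_prev≈-0.739417; u=3/4·0.132038+3/2·1.572370+1·(-0.739417)≈1.718167; next y=1/5·0.867962+1/4·1.718167≈0.603134
n=6: y≈0.603134, sp=1, e=sp−y≈0.396866; I≈1.969236, D=e−e_prev≈0.264828; u=3/4·0.396866+3/2·1.969236+1·0.264828≈3.516332; next y=1/5·0.603134+1/4·3.516332≈0.999710
n=7: y≈0.999710, sp=1, e=sp−y≈0.000290; I≈1.969527, D=e−e_prev≈-0.396576; u=3/4·0.000290+3/2·1.969527+1·(-0.396576)≈2.557932; next y=1/5·0.999710+1/4·2.557932≈0.839425
n=8: y≈0.839425, sp=-2, e=sp−y≈-2.839425; I≈-0.869898, D=e−e_prev≈-2.839715; u=3/4·(-2.839425)+3/2·(-0.869898)+1·(-2.839715)≈-6.274131; next y=1/5·0.839425+1/4·(-6.274131)≈-1.400648
n=9: y≈-1.400648, sp=-2, e=sp−y≈-0.599352; I≈-1.469251, D=e−e_prev≈2.240073; u=3/4·(-0.599352)+3/2·(-1.469251)+1·2.240073≈-0.413317; next y=1/5·(-1.400648)+1/4·(-0.413317)≈-0.383459
n=10: y≈-0.383459, sp=-2, e=sp−y≈-1.616541; I≈-3.085792, D=e−e_prev≈-1.017189; u=3/4·(-1.616541)+3/2·(-3.085792)+1·(-1.017189)≈-6.858282; next y=1/5·(-0.383459)+1/4·(-6.858282)≈-1.791262
n=11: y≈-1.791262, sp=-2, e=sp−y≈-0.208738; I≈-3.294529, D=e−e_prev≈1.407803; u=3/4·(-0.208738)+3/2·(-3.294529)+1·1.407803≈-3.690544; next y=1/5·(-1.791262)+1/4·(-3.690544)≈-1.280888
n=12: y≈-1.280888, sp=-2, e=sp−y≈-0.719112; I≈-4.013641, D=e−e_prev≈-0.510374; u=3/4·(-0.719112)+3/2·(-4.013641)+1·(-0.510374)≈-7.070169; next y=1/5·(-1.280888)+1/4·(-7.070169)≈-2.023720
n=13: y≈-2.023720, sp=-2, e=sp−y≈0.023720; I≈-3.989921, D=e−e_prev≈0.742832; u=3/4·0.023720+3/2·(-3.989921)+1·0.742832≈-5.224260; next y=1/5·(-2.023720)+1/4·(-5.224260)≈-1.710809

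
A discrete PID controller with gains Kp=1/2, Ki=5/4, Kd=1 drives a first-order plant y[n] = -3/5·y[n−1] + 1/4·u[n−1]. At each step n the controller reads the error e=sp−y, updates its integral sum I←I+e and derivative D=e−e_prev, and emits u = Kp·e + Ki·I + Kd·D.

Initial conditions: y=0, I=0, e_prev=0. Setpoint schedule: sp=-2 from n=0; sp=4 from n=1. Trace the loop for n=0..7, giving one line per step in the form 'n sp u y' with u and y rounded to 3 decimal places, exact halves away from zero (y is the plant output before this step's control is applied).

0 -2 -5.500 0.000
1 4 14.281 -1.375
2 4 -2.243 4.395
3 4 23.914 -3.198
4 4 -5.194 7.897
5 4 39.349 -6.037
6 4 -15.654 13.459
7 4 62.002 -11.989

(exact arithmetic carried between steps; '≈' marks a value shown rounded to 6 d.p. or computed from one; I and e_prev carry over from the previous line; the table rounds u and y to 3 d.p., halves away from zero)
n=0: y=0, sp=-2, e=sp−y=-2; I=-2, D=e−e_prev=-2; u=1/2·(-2)+5/4·(-2)+1·(-2)=-5.5; next y=-3/5·0+1/4·(-5.5)=-1.375
n=1: y=-1.375, sp=4, e=sp−y=5.375; I=3.375, D=e−e_prev=7.375; u=1/2·5.375+5/4·3.375+1·7.375=14.28125; next y=-3/5·(-1.375)+1/4·14.28125≈4.395313
n=2: y≈4.395313, sp=4, e=sp−y≈-0.395313; I≈2.979688, D=e−e_prev≈-5.770313; u=1/2·(-0.395313)+5/4·2.979688+1·(-5.770313)≈-2.243359; next y=-3/5·4.395313+1/4·(-2.243359)≈-3.198027
n=3: y≈-3.198027, sp=4, e=sp−y≈7.198027; I≈10.177715, D=e−e_prev≈7.593340; u=1/2·7.198027+5/4·10.177715+1·7.593340≈23.914497; next y=-3/5·(-3.198027)+1/4·23.914497≈7.897441
n=4: y≈7.897441, sp=4, e=sp−y≈-3.897441; I≈6.280274, D=e−e_prev≈-11.095468; u=1/2·(-3.897441)+5/4·6.280274+1·(-11.095468)≈-5.193846; next y=-3/5·7.897441+1/4·(-5.193846)≈-6.036926
n=5: y≈-6.036926, sp=4, e=sp−y≈10.036926; I≈16.317200, D=e−e_prev≈13.934366; u=1/2·10.036926+5/4·16.317200+1·13.934366≈39.349329; next y=-3/5·(-6.036926)+1/4·39.349329≈13.459488
n=6: y≈13.459488, sp=4, e=sp−y≈-9.459488; I≈6.857712, D=e−e_prev≈-19.496414; u=1/2·(-9.459488)+5/4·6.857712+1·(-19.496414)≈-15.654017; next y=-3/5·13.459488+1/4·(-15.654017)≈-11.989197
n=7: y≈-11.989197, sp=4, e=sp−y≈15.989197; I≈22.846909, D=e−e_prev≈25.448685; u=1/2·15.989197+5/4·22.846909+1·25.448685≈62.001920; next y=-3/5·(-11.989197)+1/4·62.001920≈22.693998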